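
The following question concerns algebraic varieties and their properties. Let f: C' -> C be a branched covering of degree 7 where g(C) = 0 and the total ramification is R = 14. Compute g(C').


Riemann-Hurwitz formula: 2g' - 2 = d(2g - 2) + R
Given: d = 7, g = 0, R = 14
2g' - 2 = 7*(2*0 - 2) + 14
2g' - 2 = 7*(-2) + 14
2g' - 2 = -14 + 14 = 0
2g' = 2
g' = 1

1


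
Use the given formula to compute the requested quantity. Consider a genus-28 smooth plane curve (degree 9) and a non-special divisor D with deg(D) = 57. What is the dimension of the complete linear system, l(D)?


First, compute the genus of a smooth plane curve of degree 9:
g = (d-1)(d-2)/2 = (9-1)(9-2)/2 = 28
For a non-special divisor D (i.e., h^1(D) = 0), Riemann-Roch gives:
l(D) = deg(D) - g + 1
Since deg(D) = 57 >= 2g - 1 = 55, D is non-special.
l(D) = 57 - 28 + 1 = 30

30


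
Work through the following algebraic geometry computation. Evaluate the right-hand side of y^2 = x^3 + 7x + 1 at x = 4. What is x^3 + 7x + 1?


Compute x^3 + 7x + 1 at x = 4:
x^3 = 4^3 = 64
7*x = 7*4 = 28
Sum: 64 + 28 + 1 = 93

93


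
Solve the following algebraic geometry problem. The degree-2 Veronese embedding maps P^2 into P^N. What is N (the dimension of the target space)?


The Veronese embedding v_d: P^n -> P^N maps each point to all
degree-d monomials in n+1 homogeneous coordinates.
N = C(n+d, d) - 1
N = C(2+2, 2) - 1
N = C(4, 2) - 1
C(4, 2) = 6
N = 6 - 1 = 5

5


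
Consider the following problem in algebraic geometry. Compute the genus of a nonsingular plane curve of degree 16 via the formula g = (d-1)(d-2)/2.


Using the genus formula for smooth plane curves:
g = (d-1)(d-2)/2
g = (16-1)(16-2)/2
g = 15*14/2
g = 210/2 = 105

105


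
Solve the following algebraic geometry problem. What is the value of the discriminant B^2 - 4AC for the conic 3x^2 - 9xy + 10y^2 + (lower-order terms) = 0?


The discriminant of a conic Ax^2 + Bxy + Cy^2 + ... = 0 is B^2 - 4AC.
B^2 = (-9)^2 = 81
4AC = 4*3*10 = 120
Discriminant = 81 - 120 = -39

-39


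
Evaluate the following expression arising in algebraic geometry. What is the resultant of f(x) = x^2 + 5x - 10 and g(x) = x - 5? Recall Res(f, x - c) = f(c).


For Res(f, x - c), we evaluate f at x = c.
f(5) = 5^2 + 5*5 - 10
= 25 + 25 - 10
= 50 - 10 = 40
Res(f, g) = 40

40


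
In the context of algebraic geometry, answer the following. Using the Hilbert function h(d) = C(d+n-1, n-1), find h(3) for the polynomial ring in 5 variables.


The Hilbert function for the polynomial ring in 5 variables is:
h(d) = C(d+n-1, n-1)
h(3) = C(3+5-1, 5-1) = C(7, 4)
= 7! / (4! * 3!)
= 35

35


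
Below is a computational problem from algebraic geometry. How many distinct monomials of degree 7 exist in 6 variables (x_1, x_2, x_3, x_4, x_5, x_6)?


The number of degree-7 monomials in 6 variables is C(d+n-1, n-1).
= C(7+6-1, 6-1) = C(12, 5)
= 792

792


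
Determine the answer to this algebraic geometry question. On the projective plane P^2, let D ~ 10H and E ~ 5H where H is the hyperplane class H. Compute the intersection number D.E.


Using bilinearity of the intersection pairing on the projective plane P^2:
(aH).(bH) = ab * (H.H)
We have H^2 = 1 (Bezout).
D.E = (10H).(5H) = 10*5*1
= 50*1
= 50

50


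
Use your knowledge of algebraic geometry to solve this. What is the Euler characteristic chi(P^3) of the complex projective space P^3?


The complex projective space P^3 has one cell in each even real dimension 0, 2, ..., 6.
The cohomology groups are H^{2k}(P^3) = Z for k = 0,...,3, and 0 otherwise.
Euler characteristic = sum of Betti numbers = 1 per even-dimensional cohomology group.
chi(P^3) = 3 + 1 = 4

4


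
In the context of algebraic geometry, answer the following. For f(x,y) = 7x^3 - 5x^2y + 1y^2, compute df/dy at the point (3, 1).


df/dy = (-5)*x^2 + 2*1*y^1
At (3,1): (-5)*3^2 + 2*1*1^1
= -45 + 2
= -43

-43


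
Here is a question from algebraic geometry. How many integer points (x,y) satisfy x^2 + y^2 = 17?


Systematically check integer values of x where x^2 <= 17.
For each valid x, check if 17 - x^2 is a perfect square.
x=1: 17 - 1 = 16, sqrt = 4 (valid)
x=4: 17 - 16 = 1, sqrt = 1 (valid)
Total integer solutions found: 8

8


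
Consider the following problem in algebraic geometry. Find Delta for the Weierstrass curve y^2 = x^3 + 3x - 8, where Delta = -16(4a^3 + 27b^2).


Compute each component:
4a^3 = 4*3^3 = 4*27 = 108
27b^2 = 27*(-8)^2 = 27*64 = 1728
4a^3 + 27b^2 = 108 + 1728 = 1836
Delta = -16*1836 = -29376

-29376


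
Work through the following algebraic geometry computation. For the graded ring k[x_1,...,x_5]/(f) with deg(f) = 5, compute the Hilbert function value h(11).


For R = k[x_1,...,x_n]/(f) with f homogeneous of degree e:
The Hilbert series is (1 - t^e)/(1 - t)^n.
So h(d) = C(d+n-1, n-1) - C(d-e+n-1, n-1) for d >= e.
With n=5, e=5, d=11:
C(11+5-1, 5-1) = C(15, 4) = 1365
C(11-5+5-1, 5-1) = C(10, 4) = 210
h(11) = 1365 - 210 = 1155

1155


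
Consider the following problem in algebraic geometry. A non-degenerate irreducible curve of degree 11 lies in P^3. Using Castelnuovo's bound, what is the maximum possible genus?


Castelnuovo's bound: write d - 1 = m(r-1) + epsilon with 0 <= epsilon < r-1.
d - 1 = 11 - 1 = 10
r - 1 = 3 - 1 = 2
10 = 5*2 + 0, so m = 5, epsilon = 0
pi(d, r) = m(m-1)(r-1)/2 + m*epsilon
= 5*4*2/2 + 5*0
= 40/2 + 0
= 20 + 0 = 20

20


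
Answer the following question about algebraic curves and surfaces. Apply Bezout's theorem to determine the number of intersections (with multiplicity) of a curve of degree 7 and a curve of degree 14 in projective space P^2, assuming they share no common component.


Bezout's theorem states the intersection count equals the product of degrees.
Intersection count = 7 * 14 = 98

98


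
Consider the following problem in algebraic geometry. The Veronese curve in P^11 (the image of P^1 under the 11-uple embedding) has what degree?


The rational normal curve in P^11 is the image of P^1 under the 11-uple Veronese.
A general hyperplane in P^11 pulls back to a degree-11 form on P^1, which has 11 zeros,
so the curve meets a general hyperplane in 11 points. Degree = 11.

11


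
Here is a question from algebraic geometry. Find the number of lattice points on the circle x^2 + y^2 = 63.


Systematically check integer values of x where x^2 <= 63.
For each valid x, check if 63 - x^2 is a perfect square.
Total integer solutions found: 0

0


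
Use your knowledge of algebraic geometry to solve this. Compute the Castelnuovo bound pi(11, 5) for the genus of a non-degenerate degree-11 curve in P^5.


Castelnuovo's bound: write d - 1 = m(r-1) + epsilon with 0 <= epsilon < r-1.
d - 1 = 11 - 1 = 10
r - 1 = 5 - 1 = 4
10 = 2*4 + 2, so m = 2, epsilon = 2
pi(d, r) = m(m-1)(r-1)/2 + m*epsilon
= 2*1*4/2 + 2*2
= 8/2 + 4
= 4 + 4 = 8

8


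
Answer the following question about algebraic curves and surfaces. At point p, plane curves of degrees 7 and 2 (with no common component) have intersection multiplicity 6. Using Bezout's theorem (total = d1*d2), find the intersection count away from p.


By Bezout's theorem, the total intersection number is d1 * d2.
Total = 7 * 2 = 14
Intersection multiplicity at p = 6
Remaining intersections = 14 - 6 = 8

8


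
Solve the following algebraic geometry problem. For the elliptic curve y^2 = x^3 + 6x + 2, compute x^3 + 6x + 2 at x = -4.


Compute x^3 + 6x + 2 at x = -4:
x^3 = (-4)^3 = -64
6*x = 6*(-4) = -24
Sum: -64 - 24 + 2 = -86

-86


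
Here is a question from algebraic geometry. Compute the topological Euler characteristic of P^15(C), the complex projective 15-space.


The complex projective space P^15 has one cell in each even real dimension 0, 2, ..., 30.
The cohomology groups are H^{2k}(P^15) = Z for k = 0,...,15, and 0 otherwise.
Euler characteristic = sum of Betti numbers = 1 per even-dimensional cohomology group.
chi(P^15) = 15 + 1 = 16

16


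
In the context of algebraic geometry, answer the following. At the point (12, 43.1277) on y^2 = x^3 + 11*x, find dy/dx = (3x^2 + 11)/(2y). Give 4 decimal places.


Using implicit differentiation of y^2 = x^3 + 11*x:
2y * dy/dx = 3x^2 + 11
dy/dx = (3x^2 + 11)/(2y)
Numerator: 3*12^2 + 11 = 443
Denominator: 2*43.1277 = 86.2554
dy/dx = 443/86.2554 = 5.1359

5.1359


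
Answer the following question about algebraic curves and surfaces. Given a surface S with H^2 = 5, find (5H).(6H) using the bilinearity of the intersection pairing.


Using bilinearity of the intersection pairing on a surface S:
(aH).(bH) = ab * (H.H)
We have H^2 = 5.
D.E = (5H).(6H) = 5*6*5
= 30*5
= 150

150


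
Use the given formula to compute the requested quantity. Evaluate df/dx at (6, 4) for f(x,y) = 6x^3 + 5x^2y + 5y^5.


df/dx = 3*6*x^2 + 2*5*x^1*y
At (6,4): 3*6*6^2 + 2*5*6^1*4
= 648 + 240
= 888

888


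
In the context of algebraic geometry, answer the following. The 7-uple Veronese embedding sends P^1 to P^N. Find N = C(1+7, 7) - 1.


The Veronese embedding v_d: P^n -> P^N maps each point to all
degree-d monomials in n+1 homogeneous coordinates.
N = C(n+d, d) - 1
N = C(1+7, 7) - 1
N = C(8, 7) - 1
C(8, 7) = 8
N = 8 - 1 = 7

7


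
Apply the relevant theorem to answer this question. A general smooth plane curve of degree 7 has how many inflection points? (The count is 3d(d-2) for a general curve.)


For a general smooth plane curve C of degree d, the inflection points are
the intersection of C with its Hessian curve, which has degree 3(d-2).
By Bezout, the total intersection number is d * 3(d-2) = 7 * 15 = 105.
For a general curve every flex is ordinary, so each contributes
multiplicity 1 to C·Hess(C), and the number of distinct inflection
points is 3d(d-2).
Inflection points = 3*7*(7-2) = 3*7*5 = 105

105


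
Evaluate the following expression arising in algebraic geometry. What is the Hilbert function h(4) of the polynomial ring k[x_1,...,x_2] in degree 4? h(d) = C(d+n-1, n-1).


The Hilbert function for the polynomial ring in 2 variables is:
h(d) = C(d+n-1, n-1)
h(4) = C(4+2-1, 2-1) = C(5, 1)
= 5! / (1! * 4!)
= 5

5


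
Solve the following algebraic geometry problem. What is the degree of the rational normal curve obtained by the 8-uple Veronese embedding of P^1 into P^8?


The rational normal curve in P^8 is the image of P^1 under the 8-uple Veronese.
A general hyperplane in P^8 pulls back to a degree-8 form on P^1, which has 8 zeros,
so the curve meets a general hyperplane in 8 points. Degree = 8.

8


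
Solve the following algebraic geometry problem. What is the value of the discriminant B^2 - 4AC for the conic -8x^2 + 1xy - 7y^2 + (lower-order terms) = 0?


The discriminant of a conic Ax^2 + Bxy + Cy^2 + ... = 0 is B^2 - 4AC.
B^2 = 1^2 = 1
4AC = 4*(-8)*(-7) = 224
Discriminant = 1 - 224 = -223

-223


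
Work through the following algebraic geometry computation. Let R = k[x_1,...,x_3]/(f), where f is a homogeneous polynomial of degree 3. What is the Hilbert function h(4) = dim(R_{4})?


For R = k[x_1,...,x_n]/(f) with f homogeneous of degree e:
The Hilbert series is (1 - t^e)/(1 - t)^n.
So h(d) = C(d+n-1, n-1) - C(d-e+n-1, n-1) for d >= e.
With n=3, e=3, d=4:
C(4+3-1, 3-1) = C(6, 2) = 15
C(4-3+3-1, 3-1) = C(3, 2) = 3
h(4) = 15 - 3 = 12

12


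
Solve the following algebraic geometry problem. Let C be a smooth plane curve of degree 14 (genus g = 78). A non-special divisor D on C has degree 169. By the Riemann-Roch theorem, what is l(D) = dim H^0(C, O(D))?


First, compute the genus of a smooth plane curve of degree 14:
g = (d-1)(d-2)/2 = (14-1)(14-2)/2 = 78
For a non-special divisor D (i.e., h^1(D) = 0), Riemann-Roch gives:
l(D) = deg(D) - g + 1
Since deg(D) = 169 >= 2g - 1 = 155, D is non-special.
l(D) = 169 - 78 + 1 = 92

92


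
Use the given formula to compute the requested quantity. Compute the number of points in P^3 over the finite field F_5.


P^3(F_5) has (q^(n+1) - 1)/(q - 1) points.
= 5^3 + 5^2 + 5^1 + 5^0
= 125 + 25 + 5 + 1
= 156

156


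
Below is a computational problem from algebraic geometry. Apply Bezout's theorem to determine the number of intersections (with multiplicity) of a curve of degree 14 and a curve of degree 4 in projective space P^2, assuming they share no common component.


Bezout's theorem states the intersection count equals the product of degrees.
Intersection count = 14 * 4 = 56

56


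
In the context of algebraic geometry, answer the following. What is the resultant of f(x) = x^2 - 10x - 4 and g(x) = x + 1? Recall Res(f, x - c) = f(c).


For Res(f, x - c), we evaluate f at x = c.
f(-1) = (-1)^2 - 10*(-1) - 4
= 1 + 10 - 4
= 11 - 4 = 7
Res(f, g) = 7

7


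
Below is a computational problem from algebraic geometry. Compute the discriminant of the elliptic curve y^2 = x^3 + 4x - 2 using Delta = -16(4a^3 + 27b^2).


Compute each component:
4a^3 = 4*4^3 = 4*64 = 256
27b^2 = 27*(-2)^2 = 27*4 = 108
4a^3 + 27b^2 = 256 + 108 = 364
Delta = -16*364 = -5824

-5824


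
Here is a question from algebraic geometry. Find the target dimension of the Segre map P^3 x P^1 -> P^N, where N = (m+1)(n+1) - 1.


The Segre embedding maps P^m x P^n into P^N via
all products of coordinates from each factor.
N = (m+1)(n+1) - 1
N = (3+1)(1+1) - 1
N = 4*2 - 1
N = 8 - 1 = 7

7


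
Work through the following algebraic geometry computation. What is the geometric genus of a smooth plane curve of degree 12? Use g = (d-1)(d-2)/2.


Using the genus formula for smooth plane curves:
g = (d-1)(d-2)/2
g = (12-1)(12-2)/2
g = 11*10/2
g = 110/2 = 55

55


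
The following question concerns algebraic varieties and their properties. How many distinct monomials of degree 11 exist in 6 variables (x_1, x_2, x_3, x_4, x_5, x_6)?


The number of degree-11 monomials in 6 variables is C(d+n-1, n-1).
= C(11+6-1, 6-1) = C(16, 5)
= 4368

4368


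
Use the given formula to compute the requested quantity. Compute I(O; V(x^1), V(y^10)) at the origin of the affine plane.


The intersection multiplicity of V(x^a) and V(y^b) at the origin is:
I(O; V(x^1), V(y^10)) = dim_k(k[x,y]/(x^1, y^10))
A basis for k[x,y]/(x^1, y^10) is the set of monomials x^i * y^j
where 0 <= i < 1 and 0 <= j < 10.
The number of such monomials is 1 * 10 = 10

10


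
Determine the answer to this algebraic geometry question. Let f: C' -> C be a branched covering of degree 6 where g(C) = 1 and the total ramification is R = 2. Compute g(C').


Riemann-Hurwitz formula: 2g' - 2 = d(2g - 2) + R
Given: d = 6, g = 1, R = 2
2g' - 2 = 6*(2*1 - 2) + 2
2g' - 2 = 6*0 + 2
2g' - 2 = 0 + 2 = 2
2g' = 4
g' = 2

2


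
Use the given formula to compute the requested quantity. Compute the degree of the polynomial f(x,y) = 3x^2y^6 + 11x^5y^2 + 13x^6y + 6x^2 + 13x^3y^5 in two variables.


Examine each term for its total degree (sum of exponents).
  Term '3x^2y^6' has total degree 2+6 = 8.
  Term '11x^5y^2' has total degree 5+2 = 7.
  Term '13x^6y' has total degree 6+1 = 7.
  Term '6x^2' has total degree 2+0 = 2.
  Term '13x^3y^5' has total degree 3+5 = 8.
The maximum total degree among all terms is 8.

8


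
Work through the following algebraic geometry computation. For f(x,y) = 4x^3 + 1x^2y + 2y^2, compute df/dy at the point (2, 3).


df/dy = 1*x^2 + 2*2*y^1
At (2,3): 1*2^2 + 2*2*3^1
= 4 + 12
= 16

16


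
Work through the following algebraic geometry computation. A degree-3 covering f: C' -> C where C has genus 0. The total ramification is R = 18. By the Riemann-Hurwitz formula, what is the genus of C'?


Riemann-Hurwitz formula: 2g' - 2 = d(2g - 2) + R
Given: d = 3, g = 0, R = 18
2g' - 2 = 3*(2*0 - 2) + 18
2g' - 2 = 3*(-2) + 18
2g' - 2 = -6 + 18 = 12
2g' = 14
g' = 7

7


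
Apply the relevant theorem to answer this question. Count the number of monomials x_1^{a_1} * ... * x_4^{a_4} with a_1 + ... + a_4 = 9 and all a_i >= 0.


The number of degree-9 monomials in 4 variables is C(d+n-1, n-1).
= C(9+4-1, 4-1) = C(12, 3)
= 220

220


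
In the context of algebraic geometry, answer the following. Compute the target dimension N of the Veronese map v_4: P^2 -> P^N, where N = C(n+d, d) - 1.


The Veronese embedding v_d: P^n -> P^N maps each point to all
degree-d monomials in n+1 homogeneous coordinates.
N = C(n+d, d) - 1
N = C(2+4, 4) - 1
N = C(6, 4) - 1
C(6, 4) = 15
N = 15 - 1 = 14

14


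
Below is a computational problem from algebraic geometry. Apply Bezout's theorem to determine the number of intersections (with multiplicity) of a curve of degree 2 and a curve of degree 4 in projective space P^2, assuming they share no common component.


Bezout's theorem states the intersection count equals the product of degrees.
Intersection count = 2 * 4 = 8

8


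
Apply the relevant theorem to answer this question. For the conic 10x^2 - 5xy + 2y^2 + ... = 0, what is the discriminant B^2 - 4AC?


The discriminant of a conic Ax^2 + Bxy + Cy^2 + ... = 0 is B^2 - 4AC.
B^2 = (-5)^2 = 25
4AC = 4*10*2 = 80
Discriminant = 25 - 80 = -55

-55


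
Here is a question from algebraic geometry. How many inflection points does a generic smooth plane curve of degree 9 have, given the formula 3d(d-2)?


For a general smooth plane curve C of degree d, the inflection points are
the intersection of C with its Hessian curve, which has degree 3(d-2).
By Bezout, the total intersection number is d * 3(d-2) = 9 * 21 = 189.
For a general curve every flex is ordinary, so each contributes
multiplicity 1 to C·Hess(C), and the number of distinct inflection
points is 3d(d-2).
Inflection points = 3*9*(9-2) = 3*9*7 = 189

189


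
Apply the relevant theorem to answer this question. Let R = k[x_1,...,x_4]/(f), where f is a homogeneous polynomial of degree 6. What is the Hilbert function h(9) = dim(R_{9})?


For R = k[x_1,...,x_n]/(f) with f homogeneous of degree e:
The Hilbert series is (1 - t^e)/(1 - t)^n.
So h(d) = C(d+n-1, n-1) - C(d-e+n-1, n-1) for d >= e.
With n=4, e=6, d=9:
C(9+4-1, 4-1) = C(12, 3) = 220
C(9-6+4-1, 4-1) = C(6, 3) = 20
h(9) = 220 - 20 = 200

200


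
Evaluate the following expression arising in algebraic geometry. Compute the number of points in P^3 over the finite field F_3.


P^3(F_3) has (q^(n+1) - 1)/(q - 1) points.
= 3^3 + 3^2 + 3^1 + 3^0
= 27 + 9 + 3 + 1
= 40

40


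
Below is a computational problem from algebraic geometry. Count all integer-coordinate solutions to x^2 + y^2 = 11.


Systematically check integer values of x where x^2 <= 11.
For each valid x, check if 11 - x^2 is a perfect square.
Total integer solutions found: 0

0


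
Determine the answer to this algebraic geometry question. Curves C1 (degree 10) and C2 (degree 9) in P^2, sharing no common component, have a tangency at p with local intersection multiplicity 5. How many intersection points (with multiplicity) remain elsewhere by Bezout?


By Bezout's theorem, the total intersection number is d1 * d2.
Total = 10 * 9 = 90
Intersection multiplicity at p = 5
Remaining intersections = 90 - 5 = 85

85


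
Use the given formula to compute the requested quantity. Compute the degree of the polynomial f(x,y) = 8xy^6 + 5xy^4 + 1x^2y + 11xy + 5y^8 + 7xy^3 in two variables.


Examine each term for its total degree (sum of exponents).
  Term '8xy^6' has total degree 1+6 = 7.
  Term '5xy^4' has total degree 1+4 = 5.
  Term '1x^2y' has total degree 2+1 = 3.
  Term '11xy' has total degree 1+1 = 2.
  Term '5y^8' has total degree 0+8 = 8.
  Term '7xy^3' has total degree 1+3 = 4.
The maximum total degree among all terms is 8.

8


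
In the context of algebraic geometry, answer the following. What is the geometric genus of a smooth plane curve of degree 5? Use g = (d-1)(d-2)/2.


Using the genus formula for smooth plane curves:
g = (d-1)(d-2)/2
g = (5-1)(5-2)/2
g = 4*3/2
g = 12/2 = 6

6


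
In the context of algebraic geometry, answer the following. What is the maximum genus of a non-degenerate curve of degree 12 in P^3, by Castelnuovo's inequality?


Castelnuovo's bound: write d - 1 = m(r-1) + epsilon with 0 <= epsilon < r-1.
d - 1 = 12 - 1 = 11
r - 1 = 3 - 1 = 2
11 = 5*2 + 1, so m = 5, epsilon = 1
pi(d, r) = m(m-1)(r-1)/2 + m*epsilon
= 5*4*2/2 + 5*1
= 40/2 + 5
= 20 + 5 = 25

25


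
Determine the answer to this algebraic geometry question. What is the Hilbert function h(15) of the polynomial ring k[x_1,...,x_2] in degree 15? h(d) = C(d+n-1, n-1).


The Hilbert function for the polynomial ring in 2 variables is:
h(d) = C(d+n-1, n-1)
h(15) = C(15+2-1, 2-1) = C(16, 1)
= 16! / (1! * 15!)
= 16

16


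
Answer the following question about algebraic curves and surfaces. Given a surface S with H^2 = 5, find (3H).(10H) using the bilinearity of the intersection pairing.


Using bilinearity of the intersection pairing on a surface S:
(aH).(bH) = ab * (H.H)
We have H^2 = 5.
D.E = (3H).(10H) = 3*10*5
= 30*5
= 150

150


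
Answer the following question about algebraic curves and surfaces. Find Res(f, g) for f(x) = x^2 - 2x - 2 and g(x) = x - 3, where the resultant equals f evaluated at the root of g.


For Res(f, x - c), we evaluate f at x = c.
f(3) = 3^2 - 2*3 - 2
= 9 - 6 - 2
= 3 - 2 = 1
Res(f, g) = 1

1


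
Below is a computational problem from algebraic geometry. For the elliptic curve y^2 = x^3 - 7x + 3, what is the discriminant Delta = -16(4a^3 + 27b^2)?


Compute each component:
4a^3 = 4*(-7)^3 = 4*(-343) = -1372
27b^2 = 27*3^2 = 27*9 = 243
4a^3 + 27b^2 = -1372 + 243 = -1129
Delta = -16*(-1129) = 18064

18064


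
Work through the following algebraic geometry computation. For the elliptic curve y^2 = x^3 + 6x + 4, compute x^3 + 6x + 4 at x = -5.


Compute x^3 + 6x + 4 at x = -5:
x^3 = (-5)^3 = -125
6*x = 6*(-5) = -30
Sum: -125 - 30 + 4 = -151

-151


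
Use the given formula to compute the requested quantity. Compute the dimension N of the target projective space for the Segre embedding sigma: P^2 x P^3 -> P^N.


The Segre embedding maps P^m x P^n into P^N via
all products of coordinates from each factor.
N = (m+1)(n+1) - 1
N = (2+1)(3+1) - 1
N = 3*4 - 1
N = 12 - 1 = 11

11


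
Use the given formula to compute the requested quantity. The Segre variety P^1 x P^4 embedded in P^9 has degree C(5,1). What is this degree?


The degree of the Segre variety P^1 x P^4 is C(m+n, m).
= C(5, 1)
= 5

5


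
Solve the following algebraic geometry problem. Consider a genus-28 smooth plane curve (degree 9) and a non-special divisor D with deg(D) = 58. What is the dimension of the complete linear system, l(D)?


First, compute the genus of a smooth plane curve of degree 9:
g = (d-1)(d-2)/2 = (9-1)(9-2)/2 = 28
For a non-special divisor D (i.e., h^1(D) = 0), Riemann-Roch gives:
l(D) = deg(D) - g + 1
Since deg(D) = 58 >= 2g - 1 = 55, D is non-special.
l(D) = 58 - 28 + 1 = 31

31


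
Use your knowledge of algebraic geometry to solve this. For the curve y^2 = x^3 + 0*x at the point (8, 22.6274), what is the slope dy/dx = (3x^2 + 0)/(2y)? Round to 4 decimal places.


Using implicit differentiation of y^2 = x^3 + 0*x:
2y * dy/dx = 3x^2 + 0
dy/dx = (3x^2 + 0)/(2y)
Numerator: 3*8^2 + 0 = 192
Denominator: 2*22.6274 = 45.2548
dy/dx = 192/45.2548 = 4.2426

4.2426


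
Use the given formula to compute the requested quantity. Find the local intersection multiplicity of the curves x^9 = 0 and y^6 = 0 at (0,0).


The intersection multiplicity of V(x^a) and V(y^b) at the origin is:
I(O; V(x^9), V(y^6)) = dim_k(k[x,y]/(x^9, y^6))
A basis for k[x,y]/(x^9, y^6) is the set of monomials x^i * y^j
where 0 <= i < 9 and 0 <= j < 6.
The number of such monomials is 9 * 6 = 54

54


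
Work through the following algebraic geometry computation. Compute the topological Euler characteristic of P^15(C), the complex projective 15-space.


The complex projective space P^15 has one cell in each even real dimension 0, 2, ..., 30.
The cohomology groups are H^{2k}(P^15) = Z for k = 0,...,15, and 0 otherwise.
Euler characteristic = sum of Betti numbers = 1 per even-dimensional cohomology group.
chi(P^15) = 15 + 1 = 16

16


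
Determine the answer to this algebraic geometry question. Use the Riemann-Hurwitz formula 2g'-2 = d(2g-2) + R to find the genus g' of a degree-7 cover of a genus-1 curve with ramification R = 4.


Riemann-Hurwitz formula: 2g' - 2 = d(2g - 2) + R
Given: d = 7, g = 1, R = 4
2g' - 2 = 7*(2*1 - 2) + 4
2g' - 2 = 7*0 + 4
2g' - 2 = 0 + 4 = 4
2g' = 6
g' = 3

3


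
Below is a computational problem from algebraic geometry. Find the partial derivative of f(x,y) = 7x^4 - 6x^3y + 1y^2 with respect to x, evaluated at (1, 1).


df/dx = 4*7*x^3 + 3*(-6)*x^2*y
At (1,1): 4*7*1^3 + 3*(-6)*1^2*1
= 28 - 18
= 10

10


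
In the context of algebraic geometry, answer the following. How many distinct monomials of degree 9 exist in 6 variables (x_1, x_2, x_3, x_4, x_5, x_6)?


The number of degree-9 monomials in 6 variables is C(d+n-1, n-1).
= C(9+6-1, 6-1) = C(14, 5)
= 2002

2002


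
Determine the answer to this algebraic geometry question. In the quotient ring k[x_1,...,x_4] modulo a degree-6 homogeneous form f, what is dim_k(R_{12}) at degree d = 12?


For R = k[x_1,...,x_n]/(f) with f homogeneous of degree e:
The Hilbert series is (1 - t^e)/(1 - t)^n.
So h(d) = C(d+n-1, n-1) - C(d-e+n-1, n-1) for d >= e.
With n=4, e=6, d=12:
C(12+4-1, 4-1) = C(15, 3) = 455
C(12-6+4-1, 4-1) = C(9, 3) = 84
h(12) = 455 - 84 = 371

371


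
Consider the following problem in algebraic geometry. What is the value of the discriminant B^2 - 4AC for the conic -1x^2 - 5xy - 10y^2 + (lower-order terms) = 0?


The discriminant of a conic Ax^2 + Bxy + Cy^2 + ... = 0 is B^2 - 4AC.
B^2 = (-5)^2 = 25
4AC = 4*(-1)*(-10) = 40
Discriminant = 25 - 40 = -15

-15


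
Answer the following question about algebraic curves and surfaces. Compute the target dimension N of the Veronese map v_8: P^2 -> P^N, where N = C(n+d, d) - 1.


The Veronese embedding v_d: P^n -> P^N maps each point to all
degree-d monomials in n+1 homogeneous coordinates.
N = C(n+d, d) - 1
N = C(2+8, 8) - 1
N = C(10, 8) - 1
C(10, 8) = 45
N = 45 - 1 = 44

44


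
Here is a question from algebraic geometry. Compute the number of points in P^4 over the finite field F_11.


P^4(F_11) has (q^(n+1) - 1)/(q - 1) points.
= 11^4 + 11^3 + 11^2 + 11^1 + 11^0
= 14641 + 1331 + 121 + 11 + 1
= 16105

16105


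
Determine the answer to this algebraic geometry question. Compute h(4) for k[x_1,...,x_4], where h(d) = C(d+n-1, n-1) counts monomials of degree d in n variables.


The Hilbert function for the polynomial ring in 4 variables is:
h(d) = C(d+n-1, n-1)
h(4) = C(4+4-1, 4-1) = C(7, 3)
= 7! / (3! * 4!)
= 35

35


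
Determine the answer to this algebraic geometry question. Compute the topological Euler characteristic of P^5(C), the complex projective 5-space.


The complex projective space P^5 has one cell in each even real dimension 0, 2, ..., 10.
The cohomology groups are H^{2k}(P^5) = Z for k = 0,...,5, and 0 otherwise.
Euler characteristic = sum of Betti numbers = 1 per even-dimensional cohomology group.
chi(P^5) = 5 + 1 = 6

6


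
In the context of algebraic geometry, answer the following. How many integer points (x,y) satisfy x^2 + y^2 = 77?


Systematically check integer values of x where x^2 <= 77.
For each valid x, check if 77 - x^2 is a perfect square.
Total integer solutions found: 0

0


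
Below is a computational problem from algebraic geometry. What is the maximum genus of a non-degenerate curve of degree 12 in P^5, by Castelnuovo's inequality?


Castelnuovo's bound: write d - 1 = m(r-1) + epsilon with 0 <= epsilon < r-1.
d - 1 = 12 - 1 = 11
r - 1 = 5 - 1 = 4
11 = 2*4 + 3, so m = 2, epsilon = 3
pi(d, r) = m(m-1)(r-1)/2 + m*epsilon
= 2*1*4/2 + 2*3
= 8/2 + 6
= 4 + 6 = 10

10


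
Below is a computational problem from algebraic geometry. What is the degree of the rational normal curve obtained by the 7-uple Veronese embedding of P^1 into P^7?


The rational normal curve in P^7 is the image of P^1 under the 7-uple Veronese.
A general hyperplane in P^7 pulls back to a degree-7 form on P^1, which has 7 zeros,
so the curve meets a general hyperplane in 7 points. Degree = 7.

7


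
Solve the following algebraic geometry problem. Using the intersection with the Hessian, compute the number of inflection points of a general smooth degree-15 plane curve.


For a general smooth plane curve C of degree d, the inflection points are
the intersection of C with its Hessian curve, which has degree 3(d-2).
By Bezout, the total intersection number is d * 3(d-2) = 15 * 39 = 585.
For a general curve every flex is ordinary, so each contributes
multiplicity 1 to C·Hess(C), and the number of distinct inflection
points is 3d(d-2).
Inflection points = 3*15*(15-2) = 3*15*13 = 585

585


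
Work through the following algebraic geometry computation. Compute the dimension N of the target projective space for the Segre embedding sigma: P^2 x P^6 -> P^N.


The Segre embedding maps P^m x P^n into P^N via
all products of coordinates from each factor.
N = (m+1)(n+1) - 1
N = (2+1)(6+1) - 1
N = 3*7 - 1
N = 21 - 1 = 20

20


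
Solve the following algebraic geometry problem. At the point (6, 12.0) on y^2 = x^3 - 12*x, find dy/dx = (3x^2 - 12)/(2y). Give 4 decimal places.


Using implicit differentiation of y^2 = x^3 - 12*x:
2y * dy/dx = 3x^2 - 12
dy/dx = (3x^2 - 12)/(2y)
Numerator: 3*6^2 - 12 = 96
Denominator: 2*12.0 = 24.0
dy/dx = 96/24.0 = 4.0000

4.0000


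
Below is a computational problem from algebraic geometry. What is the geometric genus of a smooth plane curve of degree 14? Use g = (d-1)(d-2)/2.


Using the genus formula for smooth plane curves:
g = (d-1)(d-2)/2
g = (14-1)(14-2)/2
g = 13*12/2
g = 156/2 = 78

78


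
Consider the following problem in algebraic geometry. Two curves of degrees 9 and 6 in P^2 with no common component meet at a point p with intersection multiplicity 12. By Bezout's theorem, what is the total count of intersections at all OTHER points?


By Bezout's theorem, the total intersection number is d1 * d2.
Total = 9 * 6 = 54
Intersection multiplicity at p = 12
Remaining intersections = 54 - 12 = 42

42


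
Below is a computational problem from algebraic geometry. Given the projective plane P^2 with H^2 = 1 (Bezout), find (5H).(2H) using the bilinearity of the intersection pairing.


Using bilinearity of the intersection pairing on the projective plane P^2:
(aH).(bH) = ab * (H.H)
We have H^2 = 1 (Bezout).
D.E = (5H).(2H) = 5*2*1
= 10*1
= 10

10


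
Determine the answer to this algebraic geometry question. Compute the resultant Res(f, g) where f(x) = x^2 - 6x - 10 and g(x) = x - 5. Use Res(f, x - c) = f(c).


For Res(f, x - c), we evaluate f at x = c.
f(5) = 5^2 - 6*5 - 10
= 25 - 30 - 10
= -5 - 10 = -15
Res(f, g) = -15

-15


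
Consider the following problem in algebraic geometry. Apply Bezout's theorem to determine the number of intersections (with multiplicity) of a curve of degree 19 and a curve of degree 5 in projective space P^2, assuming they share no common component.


Bezout's theorem states the intersection count equals the product of degrees.
Intersection count = 19 * 5 = 95

95


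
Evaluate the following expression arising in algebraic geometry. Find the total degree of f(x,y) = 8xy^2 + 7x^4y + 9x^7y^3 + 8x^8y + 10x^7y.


Examine each term for its total degree (sum of exponents).
  Term '8xy^2' has total degree 1+2 = 3.
  Term '7x^4y' has total degree 4+1 = 5.
  Term '9x^7y^3' has total degree 7+3 = 10.
  Term '8x^8y' has total degree 8+1 = 9.
  Term '10x^7y' has total degree 7+1 = 8.
The maximum total degree among all terms is 10.

10


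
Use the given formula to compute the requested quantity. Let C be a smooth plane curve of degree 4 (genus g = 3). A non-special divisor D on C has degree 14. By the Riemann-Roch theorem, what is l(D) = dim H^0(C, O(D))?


First, compute the genus of a smooth plane curve of degree 4:
g = (d-1)(d-2)/2 = (4-1)(4-2)/2 = 3
For a non-special divisor D (i.e., h^1(D) = 0), Riemann-Roch gives:
l(D) = deg(D) - g + 1
Since deg(D) = 14 >= 2g - 1 = 5, D is non-special.
l(D) = 14 - 3 + 1 = 12

12


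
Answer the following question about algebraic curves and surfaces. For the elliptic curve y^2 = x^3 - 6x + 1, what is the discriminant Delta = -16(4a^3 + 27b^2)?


Compute each component:
4a^3 = 4*(-6)^3 = 4*(-216) = -864
27b^2 = 27*1^2 = 27*1 = 27
4a^3 + 27b^2 = -864 + 27 = -837
Delta = -16*(-837) = 13392

13392


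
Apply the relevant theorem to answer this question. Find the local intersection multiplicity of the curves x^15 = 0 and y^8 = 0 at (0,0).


The intersection multiplicity of V(x^a) and V(y^b) at the origin is:
I(O; V(x^15), V(y^8)) = dim_k(k[x,y]/(x^15, y^8))
A basis for k[x,y]/(x^15, y^8) is the set of monomials x^i * y^j
where 0 <= i < 15 and 0 <= j < 8.
The number of such monomials is 15 * 8 = 120

120


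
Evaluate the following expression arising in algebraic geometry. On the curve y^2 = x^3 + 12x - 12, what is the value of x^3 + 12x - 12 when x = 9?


Compute x^3 + 12x - 12 at x = 9:
x^3 = 9^3 = 729
12*x = 12*9 = 108
Sum: 729 + 108 - 12 = 825

825


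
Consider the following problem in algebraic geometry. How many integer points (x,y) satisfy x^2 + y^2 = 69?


Systematically check integer values of x where x^2 <= 69.
For each valid x, check if 69 - x^2 is a perfect square.
Total integer solutions found: 0

0


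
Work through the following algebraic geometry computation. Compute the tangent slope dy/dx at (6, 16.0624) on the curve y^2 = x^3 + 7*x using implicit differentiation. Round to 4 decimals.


Using implicit differentiation of y^2 = x^3 + 7*x:
2y * dy/dx = 3x^2 + 7
dy/dx = (3x^2 + 7)/(2y)
Numerator: 3*6^2 + 7 = 115
Denominator: 2*16.0624 = 32.1248
dy/dx = 115/32.1248 = 3.5798

3.5798


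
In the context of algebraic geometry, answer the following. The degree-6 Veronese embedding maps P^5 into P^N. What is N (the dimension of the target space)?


The Veronese embedding v_d: P^n -> P^N maps each point to all
degree-d monomials in n+1 homogeneous coordinates.
N = C(n+d, d) - 1
N = C(5+6, 6) - 1
N = C(11, 6) - 1
C(11, 6) = 462
N = 462 - 1 = 461

461


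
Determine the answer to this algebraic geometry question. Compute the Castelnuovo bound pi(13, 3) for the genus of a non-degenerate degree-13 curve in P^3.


Castelnuovo's bound: write d - 1 = m(r-1) + epsilon with 0 <= epsilon < r-1.
d - 1 = 13 - 1 = 12
r - 1 = 3 - 1 = 2
12 = 6*2 + 0, so m = 6, epsilon = 0
pi(d, r) = m(m-1)(r-1)/2 + m*epsilon
= 6*5*2/2 + 6*0
= 60/2 + 0
= 30 + 0 = 30

30


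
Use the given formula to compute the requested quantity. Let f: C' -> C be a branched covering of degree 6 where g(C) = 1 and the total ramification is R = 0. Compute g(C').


Riemann-Hurwitz formula: 2g' - 2 = d(2g - 2) + R
Given: d = 6, g = 1, R = 0
2g' - 2 = 6*(2*1 - 2) + 0
2g' - 2 = 6*0 + 0
2g' - 2 = 0 + 0 = 0
2g' = 2
g' = 1

1


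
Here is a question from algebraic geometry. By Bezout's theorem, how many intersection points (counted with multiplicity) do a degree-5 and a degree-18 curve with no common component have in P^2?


Bezout's theorem states the intersection count equals the product of degrees.
Intersection count = 5 * 18 = 90

90


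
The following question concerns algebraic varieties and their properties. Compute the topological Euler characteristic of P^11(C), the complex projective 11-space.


The complex projective space P^11 has one cell in each even real dimension 0, 2, ..., 22.
The cohomology groups are H^{2k}(P^11) = Z for k = 0,...,11, and 0 otherwise.
Euler characteristic = sum of Betti numbers = 1 per even-dimensional cohomology group.
chi(P^11) = 11 + 1 = 12

12


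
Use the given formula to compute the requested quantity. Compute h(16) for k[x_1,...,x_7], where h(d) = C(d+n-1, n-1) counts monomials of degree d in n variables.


The Hilbert function for the polynomial ring in 7 variables is:
h(d) = C(d+n-1, n-1)
h(16) = C(16+7-1, 7-1) = C(22, 6)
= 22! / (6! * 16!)
= 74613

74613


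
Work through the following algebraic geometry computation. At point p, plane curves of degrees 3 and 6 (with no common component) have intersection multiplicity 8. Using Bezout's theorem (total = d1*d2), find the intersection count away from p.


By Bezout's theorem, the total intersection number is d1 * d2.
Total = 3 * 6 = 18
Intersection multiplicity at p = 8
Remaining intersections = 18 - 8 = 10

10


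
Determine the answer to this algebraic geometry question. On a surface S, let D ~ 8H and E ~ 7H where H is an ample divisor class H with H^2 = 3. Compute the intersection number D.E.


Using bilinearity of the intersection pairing on a surface S:
(aH).(bH) = ab * (H.H)
We have H^2 = 3.
D.E = (8H).(7H) = 8*7*3
= 56*3
= 168

168


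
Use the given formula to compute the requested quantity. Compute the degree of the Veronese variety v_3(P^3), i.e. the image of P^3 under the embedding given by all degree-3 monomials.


The Veronese variety v_3(P^3) has degree d^r.
d^r = 3^3 = 27

27


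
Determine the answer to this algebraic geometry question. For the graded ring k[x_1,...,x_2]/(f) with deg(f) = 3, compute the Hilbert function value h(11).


For R = k[x_1,...,x_n]/(f) with f homogeneous of degree e:
The Hilbert series is (1 - t^e)/(1 - t)^n.
So h(d) = C(d+n-1, n-1) - C(d-e+n-1, n-1) for d >= e.
With n=2, e=3, d=11:
C(11+2-1, 2-1) = C(12, 1) = 12
C(11-3+2-1, 2-1) = C(9, 1) = 9
h(11) = 12 - 9 = 3

3


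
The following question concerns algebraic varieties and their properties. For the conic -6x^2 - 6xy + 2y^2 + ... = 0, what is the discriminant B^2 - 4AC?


The discriminant of a conic Ax^2 + Bxy + Cy^2 + ... = 0 is B^2 - 4AC.
B^2 = (-6)^2 = 36
4AC = 4*(-6)*2 = -48
Discriminant = 36 + 48 = 84

84


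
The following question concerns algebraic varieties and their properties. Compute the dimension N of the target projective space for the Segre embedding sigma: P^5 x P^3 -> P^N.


The Segre embedding maps P^m x P^n into P^N via
all products of coordinates from each factor.
N = (m+1)(n+1) - 1
N = (5+1)(3+1) - 1
N = 6*4 - 1
N = 24 - 1 = 23

23


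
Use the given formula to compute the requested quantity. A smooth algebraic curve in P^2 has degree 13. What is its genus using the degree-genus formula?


Using the genus formula for smooth plane curves:
g = (d-1)(d-2)/2
g = (13-1)(13-2)/2
g = 12*11/2
g = 132/2 = 66

66


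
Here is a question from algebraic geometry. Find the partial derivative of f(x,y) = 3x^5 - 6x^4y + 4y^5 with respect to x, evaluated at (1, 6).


df/dx = 5*3*x^4 + 4*(-6)*x^3*y
At (1,6): 5*3*1^4 + 4*(-6)*1^3*6
= 15 - 144
= -129

-129


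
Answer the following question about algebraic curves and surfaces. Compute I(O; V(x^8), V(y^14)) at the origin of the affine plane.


The intersection multiplicity of V(x^a) and V(y^b) at the origin is:
I(O; V(x^8), V(y^14)) = dim_k(k[x,y]/(x^8, y^14))
A basis for k[x,y]/(x^8, y^14) is the set of monomials x^i * y^j
where 0 <= i < 8 and 0 <= j < 14.
The number of such monomials is 8 * 14 = 112

112


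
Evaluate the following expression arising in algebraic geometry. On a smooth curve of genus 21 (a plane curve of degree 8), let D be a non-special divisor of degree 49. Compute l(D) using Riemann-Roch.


First, compute the genus of a smooth plane curve of degree 8:
g = (d-1)(d-2)/2 = (8-1)(8-2)/2 = 21
For a non-special divisor D (i.e., h^1(D) = 0), Riemann-Roch gives:
l(D) = deg(D) - g + 1
Since deg(D) = 49 >= 2g - 1 = 41, D is non-special.
l(D) = 49 - 21 + 1 = 29

29


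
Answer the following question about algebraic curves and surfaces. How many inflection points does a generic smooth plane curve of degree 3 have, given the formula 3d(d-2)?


For a general smooth plane curve C of degree d, the inflection points are
the intersection of C with its Hessian curve, which has degree 3(d-2).
By Bezout, the total intersection number is d * 3(d-2) = 3 * 3 = 9.
For a general curve every flex is ordinary, so each contributes
multiplicity 1 to C·Hess(C), and the number of distinct inflection
points is 3d(d-2).
Inflection points = 3*3*(3-2) = 3*3*1 = 9

9
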